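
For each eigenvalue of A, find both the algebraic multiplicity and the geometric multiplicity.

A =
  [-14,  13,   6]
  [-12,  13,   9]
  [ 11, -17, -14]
λ = -5: alg = 3, geom = 1

Step 1 — factor the characteristic polynomial to read off the algebraic multiplicities:
  χ_A(x) = (x + 5)^3

Step 2 — compute geometric multiplicities via the rank-nullity identity g(λ) = n − rank(A − λI):
  rank(A − (-5)·I) = 2, so dim ker(A − (-5)·I) = n − 2 = 1

Summary:
  λ = -5: algebraic multiplicity = 3, geometric multiplicity = 1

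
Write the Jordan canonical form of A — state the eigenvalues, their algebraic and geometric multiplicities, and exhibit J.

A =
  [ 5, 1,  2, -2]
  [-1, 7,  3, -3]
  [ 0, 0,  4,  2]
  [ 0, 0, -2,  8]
J_3(6) ⊕ J_1(6)

The characteristic polynomial is
  det(x·I − A) = x^4 - 24*x^3 + 216*x^2 - 864*x + 1296 = (x - 6)^4

Eigenvalues and multiplicities (the geometric multiplicity of λ is n − rank(A − λI), which equals the number of Jordan blocks for λ):
  λ = 6: algebraic multiplicity = 4, geometric multiplicity = 2

Determining the block sizes for each eigenvalue:
  λ = 6: with am = 4 and gm = 2, the partition is not yet determined (e.g. several partitions of 4 into 2 parts exist). Let N = A − (6)·I. Computing rank(N^1) = 2, rank(N^2) = 1, rank(N^3) = 0; the number of blocks of size ≥ j is rank(N^{j−1}) − rank(N^j), giving [2, 1, 1]. So we have 1 block(s) of size 3, 1 block(s) of size 1 → block sizes [3, 1]

Assembling the blocks gives a Jordan form
J =
  [6, 1, 0, 0]
  [0, 6, 1, 0]
  [0, 0, 6, 0]
  [0, 0, 0, 6]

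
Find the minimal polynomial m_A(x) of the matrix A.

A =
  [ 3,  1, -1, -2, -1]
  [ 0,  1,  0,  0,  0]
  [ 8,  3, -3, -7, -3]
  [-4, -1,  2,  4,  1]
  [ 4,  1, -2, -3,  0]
x^2 - 2*x + 1

The characteristic polynomial is χ_A(x) = (x - 1)^5, so the eigenvalues are known. The minimal polynomial is
  m_A(x) = Π_λ (x − λ)^{k_λ}
where k_λ is the size of the *largest* Jordan block for λ (equivalently, the smallest k with (A − λI)^k v = 0 for every generalised eigenvector v of λ).

  λ = 1: largest Jordan block has size 2, contributing (x − 1)^2

So m_A(x) = (x - 1)^2 = x^2 - 2*x + 1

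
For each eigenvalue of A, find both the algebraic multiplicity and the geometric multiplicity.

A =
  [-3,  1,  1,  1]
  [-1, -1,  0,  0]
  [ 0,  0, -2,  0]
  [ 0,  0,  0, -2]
λ = -2: alg = 4, geom = 2

Step 1 — factor the characteristic polynomial to read off the algebraic multiplicities:
  χ_A(x) = (x + 2)^4

Step 2 — compute geometric multiplicities via the rank-nullity identity g(λ) = n − rank(A − λI):
  rank(A − (-2)·I) = 2, so dim ker(A − (-2)·I) = n − 2 = 2

Summary:
  λ = -2: algebraic multiplicity = 4, geometric multiplicity = 2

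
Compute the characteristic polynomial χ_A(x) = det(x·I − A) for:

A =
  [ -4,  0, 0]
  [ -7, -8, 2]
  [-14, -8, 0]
x^3 + 12*x^2 + 48*x + 64

Expanding det(x·I − A) (e.g. by cofactor expansion or by noting that A is similar to its Jordan form J, which has the same characteristic polynomial as A) gives
  χ_A(x) = x^3 + 12*x^2 + 48*x + 64
which factors as (x + 4)^3. The eigenvalues (with algebraic multiplicities) are λ = -4 with multiplicity 3.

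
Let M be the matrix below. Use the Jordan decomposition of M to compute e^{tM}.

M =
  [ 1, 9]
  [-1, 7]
e^{tM} =
  [-3*t*exp(4*t) + exp(4*t), 9*t*exp(4*t)]
  [-t*exp(4*t), 3*t*exp(4*t) + exp(4*t)]

Strategy: write M = P · J · P⁻¹ where J is a Jordan canonical form, so e^{tM} = P · e^{tJ} · P⁻¹, and e^{tJ} can be computed block-by-block.

M has Jordan form
J =
  [4, 1]
  [0, 4]
(up to reordering of blocks).

Per-block formulas:
  For a 2×2 Jordan block J_2(4): exp(t · J_2(4)) = e^(4t)·(I + t·N), where N is the 2×2 nilpotent shift.

After assembling e^{tJ} and conjugating by P, we get:

e^{tM} =
  [-3*t*exp(4*t) + exp(4*t), 9*t*exp(4*t)]
  [-t*exp(4*t), 3*t*exp(4*t) + exp(4*t)]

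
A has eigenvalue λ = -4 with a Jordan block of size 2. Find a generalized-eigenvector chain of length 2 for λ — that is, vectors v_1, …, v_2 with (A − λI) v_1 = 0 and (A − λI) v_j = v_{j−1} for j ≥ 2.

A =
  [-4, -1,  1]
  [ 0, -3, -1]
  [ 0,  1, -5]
A Jordan chain for λ = -4 of length 2:
v_1 = (-1, 1, 1)ᵀ
v_2 = (0, 1, 0)ᵀ

Let N = A − (-4)·I. We want v_2 with N^2 v_2 = 0 but N^1 v_2 ≠ 0; then v_{j-1} := N · v_j for j = 2, …, 2.

Pick v_2 = (0, 1, 0)ᵀ.
Then v_1 = N · v_2 = (-1, 1, 1)ᵀ.

Sanity check: (A − (-4)·I) v_1 = (0, 0, 0)ᵀ = 0. ✓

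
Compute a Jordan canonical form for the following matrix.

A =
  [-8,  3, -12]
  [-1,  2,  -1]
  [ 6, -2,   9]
J_3(1)

The characteristic polynomial is
  det(x·I − A) = x^3 - 3*x^2 + 3*x - 1 = (x - 1)^3

Eigenvalues and multiplicities (the geometric multiplicity of λ is n − rank(A − λI), which equals the number of Jordan blocks for λ):
  λ = 1: algebraic multiplicity = 3, geometric multiplicity = 1

Determining the block sizes for each eigenvalue:
  λ = 1: one block (gm = 1), so the single block has size am = 3 → block sizes [3]

Assembling the blocks gives a Jordan form
J =
  [1, 1, 0]
  [0, 1, 1]
  [0, 0, 1]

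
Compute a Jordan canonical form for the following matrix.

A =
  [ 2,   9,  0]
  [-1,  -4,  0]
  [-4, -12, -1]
J_2(-1) ⊕ J_1(-1)

The characteristic polynomial is
  det(x·I − A) = x^3 + 3*x^2 + 3*x + 1 = (x + 1)^3

Eigenvalues and multiplicities (the geometric multiplicity of λ is n − rank(A − λI), which equals the number of Jordan blocks for λ):
  λ = -1: algebraic multiplicity = 3, geometric multiplicity = 2

Determining the block sizes for each eigenvalue:
  λ = -1: 2 blocks summing to 3 forces exactly one block of size 2 and the rest size 1 → block sizes [2, 1]

Assembling the blocks gives a Jordan form
J =
  [-1,  1,  0]
  [ 0, -1,  0]
  [ 0,  0, -1]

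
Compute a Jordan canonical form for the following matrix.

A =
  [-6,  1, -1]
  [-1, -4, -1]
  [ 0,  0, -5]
J_2(-5) ⊕ J_1(-5)

The characteristic polynomial is
  det(x·I − A) = x^3 + 15*x^2 + 75*x + 125 = (x + 5)^3

Eigenvalues and multiplicities (the geometric multiplicity of λ is n − rank(A − λI), which equals the number of Jordan blocks for λ):
  λ = -5: algebraic multiplicity = 3, geometric multiplicity = 2

Determining the block sizes for each eigenvalue:
  λ = -5: 2 blocks summing to 3 forces exactly one block of size 2 and the rest size 1 → block sizes [2, 1]

Assembling the blocks gives a Jordan form
J =
  [-5,  1,  0]
  [ 0, -5,  0]
  [ 0,  0, -5]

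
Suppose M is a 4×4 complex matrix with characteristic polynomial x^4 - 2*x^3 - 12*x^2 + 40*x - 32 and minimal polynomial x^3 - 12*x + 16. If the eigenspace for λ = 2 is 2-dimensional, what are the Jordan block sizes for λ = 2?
Block sizes for λ = 2: [2, 1]

Step 1 — from the characteristic polynomial, algebraic multiplicity of λ = 2 is 3. From dim ker(M − (2)·I) = 2, there are exactly 2 Jordan blocks for λ = 2.
Step 2 — from the minimal polynomial, the factor (x − 2)^2 tells us the largest block for λ = 2 has size 2.
Step 3 — with total size 3, 2 blocks, and largest block 2, the block sizes (in nonincreasing order) are [2, 1].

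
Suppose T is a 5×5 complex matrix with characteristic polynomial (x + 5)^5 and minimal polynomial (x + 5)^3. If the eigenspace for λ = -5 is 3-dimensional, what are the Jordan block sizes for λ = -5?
Block sizes for λ = -5: [3, 1, 1]

Step 1 — from the characteristic polynomial, algebraic multiplicity of λ = -5 is 5. From dim ker(T − (-5)·I) = 3, there are exactly 3 Jordan blocks for λ = -5.
Step 2 — from the minimal polynomial, the factor (x + 5)^3 tells us the largest block for λ = -5 has size 3.
Step 3 — with total size 5, 3 blocks, and largest block 3, the block sizes (in nonincreasing order) are [3, 1, 1].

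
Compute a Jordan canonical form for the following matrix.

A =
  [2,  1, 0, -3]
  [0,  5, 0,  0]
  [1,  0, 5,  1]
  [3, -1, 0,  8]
J_2(5) ⊕ J_2(5)

The characteristic polynomial is
  det(x·I − A) = x^4 - 20*x^3 + 150*x^2 - 500*x + 625 = (x - 5)^4

Eigenvalues and multiplicities (the geometric multiplicity of λ is n − rank(A − λI), which equals the number of Jordan blocks for λ):
  λ = 5: algebraic multiplicity = 4, geometric multiplicity = 2

Determining the block sizes for each eigenvalue:
  λ = 5: with am = 4 and gm = 2, the partition is not yet determined (e.g. several partitions of 4 into 2 parts exist). Let N = A − (5)·I. Computing rank(N^1) = 2, rank(N^2) = 0; the number of blocks of size ≥ j is rank(N^{j−1}) − rank(N^j), giving [2, 2]. So we have 2 block(s) of size 2 → block sizes [2, 2]

Assembling the blocks gives a Jordan form
J =
  [5, 1, 0, 0]
  [0, 5, 0, 0]
  [0, 0, 5, 1]
  [0, 0, 0, 5]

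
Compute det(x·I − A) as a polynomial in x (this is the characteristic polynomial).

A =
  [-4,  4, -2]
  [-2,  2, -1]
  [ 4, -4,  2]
x^3

Expanding det(x·I − A) (e.g. by cofactor expansion or by noting that A is similar to its Jordan form J, which has the same characteristic polynomial as A) gives
  χ_A(x) = x^3
which factors as x^3. The eigenvalues (with algebraic multiplicities) are λ = 0 with multiplicity 3.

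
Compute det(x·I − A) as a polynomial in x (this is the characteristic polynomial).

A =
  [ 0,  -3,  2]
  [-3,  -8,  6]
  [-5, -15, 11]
x^3 - 3*x^2 + 3*x - 1

Expanding det(x·I − A) (e.g. by cofactor expansion or by noting that A is similar to its Jordan form J, which has the same characteristic polynomial as A) gives
  χ_A(x) = x^3 - 3*x^2 + 3*x - 1
which factors as (x - 1)^3. The eigenvalues (with algebraic multiplicities) are λ = 1 with multiplicity 3.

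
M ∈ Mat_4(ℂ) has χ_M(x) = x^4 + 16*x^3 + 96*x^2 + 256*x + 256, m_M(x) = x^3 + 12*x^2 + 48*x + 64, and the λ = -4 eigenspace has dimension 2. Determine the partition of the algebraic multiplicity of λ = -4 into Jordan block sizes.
Block sizes for λ = -4: [3, 1]

Step 1 — from the characteristic polynomial, algebraic multiplicity of λ = -4 is 4. From dim ker(M − (-4)·I) = 2, there are exactly 2 Jordan blocks for λ = -4.
Step 2 — from the minimal polynomial, the factor (x + 4)^3 tells us the largest block for λ = -4 has size 3.
Step 3 — with total size 4, 2 blocks, and largest block 3, the block sizes (in nonincreasing order) are [3, 1].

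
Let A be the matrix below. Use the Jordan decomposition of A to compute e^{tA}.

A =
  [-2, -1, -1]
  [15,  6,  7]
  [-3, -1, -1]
e^{tA} =
  [-3*t^2*exp(t)/2 - 3*t*exp(t) + exp(t), -t^2*exp(t)/2 - t*exp(t), -t^2*exp(t) - t*exp(t)]
  [9*t^2*exp(t)/2 + 15*t*exp(t), 3*t^2*exp(t)/2 + 5*t*exp(t) + exp(t), 3*t^2*exp(t) + 7*t*exp(t)]
  [-3*t*exp(t), -t*exp(t), -2*t*exp(t) + exp(t)]

Strategy: write A = P · J · P⁻¹ where J is a Jordan canonical form, so e^{tA} = P · e^{tJ} · P⁻¹, and e^{tJ} can be computed block-by-block.

A has Jordan form
J =
  [1, 1, 0]
  [0, 1, 1]
  [0, 0, 1]
(up to reordering of blocks).

Per-block formulas:
  For a 3×3 Jordan block J_3(1): exp(t · J_3(1)) = e^(1t)·(I + t·N + (t^2/2)·N^2), where N is the 3×3 nilpotent shift.

After assembling e^{tJ} and conjugating by P, we get:

e^{tA} =
  [-3*t^2*exp(t)/2 - 3*t*exp(t) + exp(t), -t^2*exp(t)/2 - t*exp(t), -t^2*exp(t) - t*exp(t)]
  [9*t^2*exp(t)/2 + 15*t*exp(t), 3*t^2*exp(t)/2 + 5*t*exp(t) + exp(t), 3*t^2*exp(t) + 7*t*exp(t)]
  [-3*t*exp(t), -t*exp(t), -2*t*exp(t) + exp(t)]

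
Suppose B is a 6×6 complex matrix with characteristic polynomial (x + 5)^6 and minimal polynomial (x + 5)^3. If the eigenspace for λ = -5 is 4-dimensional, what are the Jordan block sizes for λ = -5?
Block sizes for λ = -5: [3, 1, 1, 1]

Step 1 — from the characteristic polynomial, algebraic multiplicity of λ = -5 is 6. From dim ker(B − (-5)·I) = 4, there are exactly 4 Jordan blocks for λ = -5.
Step 2 — from the minimal polynomial, the factor (x + 5)^3 tells us the largest block for λ = -5 has size 3.
Step 3 — with total size 6, 4 blocks, and largest block 3, the block sizes (in nonincreasing order) are [3, 1, 1, 1].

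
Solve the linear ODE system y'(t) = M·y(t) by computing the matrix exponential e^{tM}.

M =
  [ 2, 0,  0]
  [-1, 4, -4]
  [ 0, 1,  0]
e^{tM} =
  [exp(2*t), 0, 0]
  [-t^2*exp(2*t) - t*exp(2*t), 2*t*exp(2*t) + exp(2*t), -4*t*exp(2*t)]
  [-t^2*exp(2*t)/2, t*exp(2*t), -2*t*exp(2*t) + exp(2*t)]

Strategy: write M = P · J · P⁻¹ where J is a Jordan canonical form, so e^{tM} = P · e^{tJ} · P⁻¹, and e^{tJ} can be computed block-by-block.

M has Jordan form
J =
  [2, 1, 0]
  [0, 2, 1]
  [0, 0, 2]
(up to reordering of blocks).

Per-block formulas:
  For a 3×3 Jordan block J_3(2): exp(t · J_3(2)) = e^(2t)·(I + t·N + (t^2/2)·N^2), where N is the 3×3 nilpotent shift.

After assembling e^{tJ} and conjugating by P, we get:

e^{tM} =
  [exp(2*t), 0, 0]
  [-t^2*exp(2*t) - t*exp(2*t), 2*t*exp(2*t) + exp(2*t), -4*t*exp(2*t)]
  [-t^2*exp(2*t)/2, t*exp(2*t), -2*t*exp(2*t) + exp(2*t)]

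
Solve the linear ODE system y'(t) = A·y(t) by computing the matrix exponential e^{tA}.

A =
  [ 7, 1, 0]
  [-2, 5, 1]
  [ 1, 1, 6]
e^{tA} =
  [-t^2*exp(6*t)/2 + t*exp(6*t) + exp(6*t), t*exp(6*t), t^2*exp(6*t)/2]
  [t^2*exp(6*t)/2 - 2*t*exp(6*t), -t*exp(6*t) + exp(6*t), -t^2*exp(6*t)/2 + t*exp(6*t)]
  [-t^2*exp(6*t)/2 + t*exp(6*t), t*exp(6*t), t^2*exp(6*t)/2 + exp(6*t)]

Strategy: write A = P · J · P⁻¹ where J is a Jordan canonical form, so e^{tA} = P · e^{tJ} · P⁻¹, and e^{tJ} can be computed block-by-block.

A has Jordan form
J =
  [6, 1, 0]
  [0, 6, 1]
  [0, 0, 6]
(up to reordering of blocks).

Per-block formulas:
  For a 3×3 Jordan block J_3(6): exp(t · J_3(6)) = e^(6t)·(I + t·N + (t^2/2)·N^2), where N is the 3×3 nilpotent shift.

After assembling e^{tJ} and conjugating by P, we get:

e^{tA} =
  [-t^2*exp(6*t)/2 + t*exp(6*t) + exp(6*t), t*exp(6*t), t^2*exp(6*t)/2]
  [t^2*exp(6*t)/2 - 2*t*exp(6*t), -t*exp(6*t) + exp(6*t), -t^2*exp(6*t)/2 + t*exp(6*t)]
  [-t^2*exp(6*t)/2 + t*exp(6*t), t*exp(6*t), t^2*exp(6*t)/2 + exp(6*t)]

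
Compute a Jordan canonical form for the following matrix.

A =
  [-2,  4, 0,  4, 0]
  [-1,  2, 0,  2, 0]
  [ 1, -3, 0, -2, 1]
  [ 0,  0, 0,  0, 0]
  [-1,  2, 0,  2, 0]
J_2(0) ⊕ J_2(0) ⊕ J_1(0)

The characteristic polynomial is
  det(x·I − A) = x^5

Eigenvalues and multiplicities (the geometric multiplicity of λ is n − rank(A − λI), which equals the number of Jordan blocks for λ):
  λ = 0: algebraic multiplicity = 5, geometric multiplicity = 3

Determining the block sizes for each eigenvalue:
  λ = 0: with am = 5 and gm = 3, the partition is not yet determined (e.g. several partitions of 5 into 3 parts exist). Let N = A − (0)·I. Computing rank(N^1) = 2, rank(N^2) = 0; the number of blocks of size ≥ j is rank(N^{j−1}) − rank(N^j), giving [3, 2]. So we have 2 block(s) of size 2, 1 block(s) of size 1 → block sizes [2, 2, 1]

Assembling the blocks gives a Jordan form
J =
  [0, 1, 0, 0, 0]
  [0, 0, 0, 0, 0]
  [0, 0, 0, 1, 0]
  [0, 0, 0, 0, 0]
  [0, 0, 0, 0, 0]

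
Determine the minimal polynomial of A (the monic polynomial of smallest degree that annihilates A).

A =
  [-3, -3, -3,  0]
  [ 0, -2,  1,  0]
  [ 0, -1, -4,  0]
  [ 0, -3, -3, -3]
x^2 + 6*x + 9

The characteristic polynomial is χ_A(x) = (x + 3)^4, so the eigenvalues are known. The minimal polynomial is
  m_A(x) = Π_λ (x − λ)^{k_λ}
where k_λ is the size of the *largest* Jordan block for λ (equivalently, the smallest k with (A − λI)^k v = 0 for every generalised eigenvector v of λ).

  λ = -3: largest Jordan block has size 2, contributing (x + 3)^2

So m_A(x) = (x + 3)^2 = x^2 + 6*x + 9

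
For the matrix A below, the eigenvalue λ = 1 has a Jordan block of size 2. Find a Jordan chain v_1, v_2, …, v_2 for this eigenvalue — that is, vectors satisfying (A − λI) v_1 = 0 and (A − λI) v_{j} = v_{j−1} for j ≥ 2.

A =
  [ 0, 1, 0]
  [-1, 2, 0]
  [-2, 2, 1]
A Jordan chain for λ = 1 of length 2:
v_1 = (-1, -1, -2)ᵀ
v_2 = (1, 0, 0)ᵀ

Let N = A − (1)·I. We want v_2 with N^2 v_2 = 0 but N^1 v_2 ≠ 0; then v_{j-1} := N · v_j for j = 2, …, 2.

Pick v_2 = (1, 0, 0)ᵀ.
Then v_1 = N · v_2 = (-1, -1, -2)ᵀ.

Sanity check: (A − (1)·I) v_1 = (0, 0, 0)ᵀ = 0. ✓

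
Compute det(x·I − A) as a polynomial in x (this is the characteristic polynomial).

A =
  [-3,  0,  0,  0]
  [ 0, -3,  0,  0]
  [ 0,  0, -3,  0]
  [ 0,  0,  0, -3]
x^4 + 12*x^3 + 54*x^2 + 108*x + 81

Expanding det(x·I − A) (e.g. by cofactor expansion or by noting that A is similar to its Jordan form J, which has the same characteristic polynomial as A) gives
  χ_A(x) = x^4 + 12*x^3 + 54*x^2 + 108*x + 81
which factors as (x + 3)^4. The eigenvalues (with algebraic multiplicities) are λ = -3 with multiplicity 4.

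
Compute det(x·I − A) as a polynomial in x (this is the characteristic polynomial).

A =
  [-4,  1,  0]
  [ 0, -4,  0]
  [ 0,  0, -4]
x^3 + 12*x^2 + 48*x + 64

Expanding det(x·I − A) (e.g. by cofactor expansion or by noting that A is similar to its Jordan form J, which has the same characteristic polynomial as A) gives
  χ_A(x) = x^3 + 12*x^2 + 48*x + 64
which factors as (x + 4)^3. The eigenvalues (with algebraic multiplicities) are λ = -4 with multiplicity 3.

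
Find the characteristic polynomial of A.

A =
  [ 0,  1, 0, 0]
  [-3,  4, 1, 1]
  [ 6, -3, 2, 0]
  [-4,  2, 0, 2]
x^4 - 8*x^3 + 24*x^2 - 32*x + 16

Expanding det(x·I − A) (e.g. by cofactor expansion or by noting that A is similar to its Jordan form J, which has the same characteristic polynomial as A) gives
  χ_A(x) = x^4 - 8*x^3 + 24*x^2 - 32*x + 16
which factors as (x - 2)^4. The eigenvalues (with algebraic multiplicities) are λ = 2 with multiplicity 4.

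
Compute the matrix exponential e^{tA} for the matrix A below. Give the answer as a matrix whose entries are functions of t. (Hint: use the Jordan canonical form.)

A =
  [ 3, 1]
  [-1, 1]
e^{tA} =
  [t*exp(2*t) + exp(2*t), t*exp(2*t)]
  [-t*exp(2*t), -t*exp(2*t) + exp(2*t)]

Strategy: write A = P · J · P⁻¹ where J is a Jordan canonical form, so e^{tA} = P · e^{tJ} · P⁻¹, and e^{tJ} can be computed block-by-block.

A has Jordan form
J =
  [2, 1]
  [0, 2]
(up to reordering of blocks).

Per-block formulas:
  For a 2×2 Jordan block J_2(2): exp(t · J_2(2)) = e^(2t)·(I + t·N), where N is the 2×2 nilpotent shift.

After assembling e^{tJ} and conjugating by P, we get:

e^{tA} =
  [t*exp(2*t) + exp(2*t), t*exp(2*t)]
  [-t*exp(2*t), -t*exp(2*t) + exp(2*t)]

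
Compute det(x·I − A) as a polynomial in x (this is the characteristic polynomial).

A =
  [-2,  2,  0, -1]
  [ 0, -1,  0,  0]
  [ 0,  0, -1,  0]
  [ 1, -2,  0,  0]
x^4 + 4*x^3 + 6*x^2 + 4*x + 1

Expanding det(x·I − A) (e.g. by cofactor expansion or by noting that A is similar to its Jordan form J, which has the same characteristic polynomial as A) gives
  χ_A(x) = x^4 + 4*x^3 + 6*x^2 + 4*x + 1
which factors as (x + 1)^4. The eigenvalues (with algebraic multiplicities) are λ = -1 with multiplicity 4.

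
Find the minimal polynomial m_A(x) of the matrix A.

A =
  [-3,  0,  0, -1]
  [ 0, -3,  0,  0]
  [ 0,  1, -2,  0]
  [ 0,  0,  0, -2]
x^2 + 5*x + 6

The characteristic polynomial is χ_A(x) = (x + 2)^2*(x + 3)^2, so the eigenvalues are known. The minimal polynomial is
  m_A(x) = Π_λ (x − λ)^{k_λ}
where k_λ is the size of the *largest* Jordan block for λ (equivalently, the smallest k with (A − λI)^k v = 0 for every generalised eigenvector v of λ).

  λ = -3: largest Jordan block has size 1, contributing (x + 3)
  λ = -2: largest Jordan block has size 1, contributing (x + 2)

So m_A(x) = (x + 2)*(x + 3) = x^2 + 5*x + 6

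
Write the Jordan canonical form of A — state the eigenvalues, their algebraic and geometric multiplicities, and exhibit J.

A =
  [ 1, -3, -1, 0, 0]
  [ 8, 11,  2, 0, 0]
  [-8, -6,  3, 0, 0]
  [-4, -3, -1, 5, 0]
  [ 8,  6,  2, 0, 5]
J_2(5) ⊕ J_1(5) ⊕ J_1(5) ⊕ J_1(5)

The characteristic polynomial is
  det(x·I − A) = x^5 - 25*x^4 + 250*x^3 - 1250*x^2 + 3125*x - 3125 = (x - 5)^5

Eigenvalues and multiplicities (the geometric multiplicity of λ is n − rank(A − λI), which equals the number of Jordan blocks for λ):
  λ = 5: algebraic multiplicity = 5, geometric multiplicity = 4

Determining the block sizes for each eigenvalue:
  λ = 5: 4 blocks summing to 5 forces exactly one block of size 2 and the rest size 1 → block sizes [2, 1, 1, 1]

Assembling the blocks gives a Jordan form
J =
  [5, 1, 0, 0, 0]
  [0, 5, 0, 0, 0]
  [0, 0, 5, 0, 0]
  [0, 0, 0, 5, 0]
  [0, 0, 0, 0, 5]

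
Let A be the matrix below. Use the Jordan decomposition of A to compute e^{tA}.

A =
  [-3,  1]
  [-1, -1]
e^{tA} =
  [-t*exp(-2*t) + exp(-2*t), t*exp(-2*t)]
  [-t*exp(-2*t), t*exp(-2*t) + exp(-2*t)]

Strategy: write A = P · J · P⁻¹ where J is a Jordan canonical form, so e^{tA} = P · e^{tJ} · P⁻¹, and e^{tJ} can be computed block-by-block.

A has Jordan form
J =
  [-2,  1]
  [ 0, -2]
(up to reordering of blocks).

Per-block formulas:
  For a 2×2 Jordan block J_2(-2): exp(t · J_2(-2)) = e^(-2t)·(I + t·N), where N is the 2×2 nilpotent shift.

After assembling e^{tJ} and conjugating by P, we get:

e^{tA} =
  [-t*exp(-2*t) + exp(-2*t), t*exp(-2*t)]
  [-t*exp(-2*t), t*exp(-2*t) + exp(-2*t)]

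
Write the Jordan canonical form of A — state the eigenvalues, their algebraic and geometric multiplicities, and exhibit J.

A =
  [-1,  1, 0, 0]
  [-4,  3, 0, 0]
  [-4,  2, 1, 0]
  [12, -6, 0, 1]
J_2(1) ⊕ J_1(1) ⊕ J_1(1)

The characteristic polynomial is
  det(x·I − A) = x^4 - 4*x^3 + 6*x^2 - 4*x + 1 = (x - 1)^4

Eigenvalues and multiplicities (the geometric multiplicity of λ is n − rank(A − λI), which equals the number of Jordan blocks for λ):
  λ = 1: algebraic multiplicity = 4, geometric multiplicity = 3

Determining the block sizes for each eigenvalue:
  λ = 1: 3 blocks summing to 4 forces exactly one block of size 2 and the rest size 1 → block sizes [2, 1, 1]

Assembling the blocks gives a Jordan form
J =
  [1, 1, 0, 0]
  [0, 1, 0, 0]
  [0, 0, 1, 0]
  [0, 0, 0, 1]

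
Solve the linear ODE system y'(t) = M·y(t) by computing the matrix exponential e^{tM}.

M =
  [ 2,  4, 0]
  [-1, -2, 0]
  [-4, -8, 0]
e^{tM} =
  [2*t + 1, 4*t, 0]
  [-t, 1 - 2*t, 0]
  [-4*t, -8*t, 1]

Strategy: write M = P · J · P⁻¹ where J is a Jordan canonical form, so e^{tM} = P · e^{tJ} · P⁻¹, and e^{tJ} can be computed block-by-block.

M has Jordan form
J =
  [0, 1, 0]
  [0, 0, 0]
  [0, 0, 0]
(up to reordering of blocks).

Per-block formulas:
  For a 2×2 Jordan block J_2(0): exp(t · J_2(0)) = e^(0t)·(I + t·N), where N is the 2×2 nilpotent shift.
  For a 1×1 block at λ = 0: exp(t · [0]) = [e^(0t)].

After assembling e^{tJ} and conjugating by P, we get:

e^{tM} =
  [2*t + 1, 4*t, 0]
  [-t, 1 - 2*t, 0]
  [-4*t, -8*t, 1]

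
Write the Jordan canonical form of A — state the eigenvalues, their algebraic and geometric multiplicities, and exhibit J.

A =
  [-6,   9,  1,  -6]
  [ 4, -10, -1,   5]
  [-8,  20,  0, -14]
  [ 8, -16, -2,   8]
J_3(-2) ⊕ J_1(-2)

The characteristic polynomial is
  det(x·I − A) = x^4 + 8*x^3 + 24*x^2 + 32*x + 16 = (x + 2)^4

Eigenvalues and multiplicities (the geometric multiplicity of λ is n − rank(A − λI), which equals the number of Jordan blocks for λ):
  λ = -2: algebraic multiplicity = 4, geometric multiplicity = 2

Determining the block sizes for each eigenvalue:
  λ = -2: with am = 4 and gm = 2, the partition is not yet determined (e.g. several partitions of 4 into 2 parts exist). Let N = A − (-2)·I. Computing rank(N^1) = 2, rank(N^2) = 1, rank(N^3) = 0; the number of blocks of size ≥ j is rank(N^{j−1}) − rank(N^j), giving [2, 1, 1]. So we have 1 block(s) of size 3, 1 block(s) of size 1 → block sizes [3, 1]

Assembling the blocks gives a Jordan form
J =
  [-2,  1,  0,  0]
  [ 0, -2,  1,  0]
  [ 0,  0, -2,  0]
  [ 0,  0,  0, -2]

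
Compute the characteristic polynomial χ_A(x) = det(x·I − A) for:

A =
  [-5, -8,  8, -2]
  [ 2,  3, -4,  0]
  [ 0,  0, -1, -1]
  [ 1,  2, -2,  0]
x^4 + 3*x^3 + 3*x^2 + x

Expanding det(x·I − A) (e.g. by cofactor expansion or by noting that A is similar to its Jordan form J, which has the same characteristic polynomial as A) gives
  χ_A(x) = x^4 + 3*x^3 + 3*x^2 + x
which factors as x*(x + 1)^3. The eigenvalues (with algebraic multiplicities) are λ = -1 with multiplicity 3, λ = 0 with multiplicity 1.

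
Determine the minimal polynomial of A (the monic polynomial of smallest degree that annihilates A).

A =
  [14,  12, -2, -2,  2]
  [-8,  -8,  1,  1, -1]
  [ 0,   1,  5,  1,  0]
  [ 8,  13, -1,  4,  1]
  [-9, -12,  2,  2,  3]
x^4 - 13*x^3 + 45*x^2 + 25*x - 250

The characteristic polynomial is χ_A(x) = (x - 5)^4*(x + 2), so the eigenvalues are known. The minimal polynomial is
  m_A(x) = Π_λ (x − λ)^{k_λ}
where k_λ is the size of the *largest* Jordan block for λ (equivalently, the smallest k with (A − λI)^k v = 0 for every generalised eigenvector v of λ).

  λ = -2: largest Jordan block has size 1, contributing (x + 2)
  λ = 5: largest Jordan block has size 3, contributing (x − 5)^3

So m_A(x) = (x - 5)^3*(x + 2) = x^4 - 13*x^3 + 45*x^2 + 25*x - 250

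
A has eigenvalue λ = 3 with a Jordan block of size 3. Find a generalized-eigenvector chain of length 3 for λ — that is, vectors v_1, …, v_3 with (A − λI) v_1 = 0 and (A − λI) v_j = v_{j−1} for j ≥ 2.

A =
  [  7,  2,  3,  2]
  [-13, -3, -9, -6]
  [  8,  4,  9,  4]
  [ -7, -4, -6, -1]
A Jordan chain for λ = 3 of length 3:
v_1 = (0, -4, 0, 4)ᵀ
v_2 = (4, -13, 8, -7)ᵀ
v_3 = (1, 0, 0, 0)ᵀ

Let N = A − (3)·I. We want v_3 with N^3 v_3 = 0 but N^2 v_3 ≠ 0; then v_{j-1} := N · v_j for j = 3, …, 2.

Pick v_3 = (1, 0, 0, 0)ᵀ.
Then v_2 = N · v_3 = (4, -13, 8, -7)ᵀ.
Then v_1 = N · v_2 = (0, -4, 0, 4)ᵀ.

Sanity check: (A − (3)·I) v_1 = (0, 0, 0, 0)ᵀ = 0. ✓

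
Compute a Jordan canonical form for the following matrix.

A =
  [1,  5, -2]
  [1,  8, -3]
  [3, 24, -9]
J_3(0)

The characteristic polynomial is
  det(x·I − A) = x^3

Eigenvalues and multiplicities (the geometric multiplicity of λ is n − rank(A − λI), which equals the number of Jordan blocks for λ):
  λ = 0: algebraic multiplicity = 3, geometric multiplicity = 1

Determining the block sizes for each eigenvalue:
  λ = 0: one block (gm = 1), so the single block has size am = 3 → block sizes [3]

Assembling the blocks gives a Jordan form
J =
  [0, 1, 0]
  [0, 0, 1]
  [0, 0, 0]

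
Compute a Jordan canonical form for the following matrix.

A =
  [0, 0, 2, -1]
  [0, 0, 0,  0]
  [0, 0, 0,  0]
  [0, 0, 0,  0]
J_2(0) ⊕ J_1(0) ⊕ J_1(0)

The characteristic polynomial is
  det(x·I − A) = x^4

Eigenvalues and multiplicities (the geometric multiplicity of λ is n − rank(A − λI), which equals the number of Jordan blocks for λ):
  λ = 0: algebraic multiplicity = 4, geometric multiplicity = 3

Determining the block sizes for each eigenvalue:
  λ = 0: 3 blocks summing to 4 forces exactly one block of size 2 and the rest size 1 → block sizes [2, 1, 1]

Assembling the blocks gives a Jordan form
J =
  [0, 1, 0, 0]
  [0, 0, 0, 0]
  [0, 0, 0, 0]
  [0, 0, 0, 0]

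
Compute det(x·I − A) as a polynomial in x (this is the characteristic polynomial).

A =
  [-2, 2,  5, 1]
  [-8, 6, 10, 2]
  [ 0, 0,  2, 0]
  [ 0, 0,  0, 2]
x^4 - 8*x^3 + 24*x^2 - 32*x + 16

Expanding det(x·I − A) (e.g. by cofactor expansion or by noting that A is similar to its Jordan form J, which has the same characteristic polynomial as A) gives
  χ_A(x) = x^4 - 8*x^3 + 24*x^2 - 32*x + 16
which factors as (x - 2)^4. The eigenvalues (with algebraic multiplicities) are λ = 2 with multiplicity 4.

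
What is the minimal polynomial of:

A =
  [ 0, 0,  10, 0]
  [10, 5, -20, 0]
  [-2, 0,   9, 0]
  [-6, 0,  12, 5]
x^2 - 9*x + 20

The characteristic polynomial is χ_A(x) = (x - 5)^3*(x - 4), so the eigenvalues are known. The minimal polynomial is
  m_A(x) = Π_λ (x − λ)^{k_λ}
where k_λ is the size of the *largest* Jordan block for λ (equivalently, the smallest k with (A − λI)^k v = 0 for every generalised eigenvector v of λ).

  λ = 4: largest Jordan block has size 1, contributing (x − 4)
  λ = 5: largest Jordan block has size 1, contributing (x − 5)

So m_A(x) = (x - 5)*(x - 4) = x^2 - 9*x + 20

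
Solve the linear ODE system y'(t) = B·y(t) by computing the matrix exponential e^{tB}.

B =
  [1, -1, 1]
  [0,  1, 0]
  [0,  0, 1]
e^{tB} =
  [exp(t), -t*exp(t), t*exp(t)]
  [0, exp(t), 0]
  [0, 0, exp(t)]

Strategy: write B = P · J · P⁻¹ where J is a Jordan canonical form, so e^{tB} = P · e^{tJ} · P⁻¹, and e^{tJ} can be computed block-by-block.

B has Jordan form
J =
  [1, 1, 0]
  [0, 1, 0]
  [0, 0, 1]
(up to reordering of blocks).

Per-block formulas:
  For a 1×1 block at λ = 1: exp(t · [1]) = [e^(1t)].
  For a 2×2 Jordan block J_2(1): exp(t · J_2(1)) = e^(1t)·(I + t·N), where N is the 2×2 nilpotent shift.

After assembling e^{tJ} and conjugating by P, we get:

e^{tB} =
  [exp(t), -t*exp(t), t*exp(t)]
  [0, exp(t), 0]
  [0, 0, exp(t)]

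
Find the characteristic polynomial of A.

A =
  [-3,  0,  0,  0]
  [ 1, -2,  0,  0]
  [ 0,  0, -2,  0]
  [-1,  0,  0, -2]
x^4 + 9*x^3 + 30*x^2 + 44*x + 24

Expanding det(x·I − A) (e.g. by cofactor expansion or by noting that A is similar to its Jordan form J, which has the same characteristic polynomial as A) gives
  χ_A(x) = x^4 + 9*x^3 + 30*x^2 + 44*x + 24
which factors as (x + 2)^3*(x + 3). The eigenvalues (with algebraic multiplicities) are λ = -3 with multiplicity 1, λ = -2 with multiplicity 3.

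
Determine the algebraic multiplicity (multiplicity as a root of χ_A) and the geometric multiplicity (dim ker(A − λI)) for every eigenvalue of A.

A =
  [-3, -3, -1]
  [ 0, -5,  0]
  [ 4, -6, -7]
λ = -5: alg = 3, geom = 2

Step 1 — factor the characteristic polynomial to read off the algebraic multiplicities:
  χ_A(x) = (x + 5)^3

Step 2 — compute geometric multiplicities via the rank-nullity identity g(λ) = n − rank(A − λI):
  rank(A − (-5)·I) = 1, so dim ker(A − (-5)·I) = n − 1 = 2

Summary:
  λ = -5: algebraic multiplicity = 3, geometric multiplicity = 2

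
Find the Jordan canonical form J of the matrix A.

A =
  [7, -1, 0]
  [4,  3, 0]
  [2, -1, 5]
J_2(5) ⊕ J_1(5)

The characteristic polynomial is
  det(x·I − A) = x^3 - 15*x^2 + 75*x - 125 = (x - 5)^3

Eigenvalues and multiplicities (the geometric multiplicity of λ is n − rank(A − λI), which equals the number of Jordan blocks for λ):
  λ = 5: algebraic multiplicity = 3, geometric multiplicity = 2

Determining the block sizes for each eigenvalue:
  λ = 5: 2 blocks summing to 3 forces exactly one block of size 2 and the rest size 1 → block sizes [2, 1]

Assembling the blocks gives a Jordan form
J =
  [5, 1, 0]
  [0, 5, 0]
  [0, 0, 5]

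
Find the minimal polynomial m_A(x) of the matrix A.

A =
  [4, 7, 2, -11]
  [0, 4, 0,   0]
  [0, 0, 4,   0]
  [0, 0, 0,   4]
x^2 - 8*x + 16

The characteristic polynomial is χ_A(x) = (x - 4)^4, so the eigenvalues are known. The minimal polynomial is
  m_A(x) = Π_λ (x − λ)^{k_λ}
where k_λ is the size of the *largest* Jordan block for λ (equivalently, the smallest k with (A − λI)^k v = 0 for every generalised eigenvector v of λ).

  λ = 4: largest Jordan block has size 2, contributing (x − 4)^2

So m_A(x) = (x - 4)^2 = x^2 - 8*x + 16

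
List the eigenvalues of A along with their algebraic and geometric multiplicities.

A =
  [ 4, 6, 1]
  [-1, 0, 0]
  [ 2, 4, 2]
λ = 2: alg = 3, geom = 1

Step 1 — factor the characteristic polynomial to read off the algebraic multiplicities:
  χ_A(x) = (x - 2)^3

Step 2 — compute geometric multiplicities via the rank-nullity identity g(λ) = n − rank(A − λI):
  rank(A − (2)·I) = 2, so dim ker(A − (2)·I) = n − 2 = 1

Summary:
  λ = 2: algebraic multiplicity = 3, geometric multiplicity = 1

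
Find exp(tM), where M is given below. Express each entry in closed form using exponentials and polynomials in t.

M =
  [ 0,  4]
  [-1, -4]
e^{tM} =
  [2*t*exp(-2*t) + exp(-2*t), 4*t*exp(-2*t)]
  [-t*exp(-2*t), -2*t*exp(-2*t) + exp(-2*t)]

Strategy: write M = P · J · P⁻¹ where J is a Jordan canonical form, so e^{tM} = P · e^{tJ} · P⁻¹, and e^{tJ} can be computed block-by-block.

M has Jordan form
J =
  [-2,  1]
  [ 0, -2]
(up to reordering of blocks).

Per-block formulas:
  For a 2×2 Jordan block J_2(-2): exp(t · J_2(-2)) = e^(-2t)·(I + t·N), where N is the 2×2 nilpotent shift.

After assembling e^{tJ} and conjugating by P, we get:

e^{tM} =
  [2*t*exp(-2*t) + exp(-2*t), 4*t*exp(-2*t)]
  [-t*exp(-2*t), -2*t*exp(-2*t) + exp(-2*t)]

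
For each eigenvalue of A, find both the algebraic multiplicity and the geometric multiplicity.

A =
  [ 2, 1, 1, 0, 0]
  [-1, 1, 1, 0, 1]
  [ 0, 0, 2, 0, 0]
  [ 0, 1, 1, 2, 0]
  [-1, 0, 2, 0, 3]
λ = 2: alg = 5, geom = 3

Step 1 — factor the characteristic polynomial to read off the algebraic multiplicities:
  χ_A(x) = (x - 2)^5

Step 2 — compute geometric multiplicities via the rank-nullity identity g(λ) = n − rank(A − λI):
  rank(A − (2)·I) = 2, so dim ker(A − (2)·I) = n − 2 = 3

Summary:
  λ = 2: algebraic multiplicity = 5, geometric multiplicity = 3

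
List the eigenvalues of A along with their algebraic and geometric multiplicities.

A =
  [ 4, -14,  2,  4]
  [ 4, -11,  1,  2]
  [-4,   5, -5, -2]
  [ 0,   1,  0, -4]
λ = -4: alg = 4, geom = 2

Step 1 — factor the characteristic polynomial to read off the algebraic multiplicities:
  χ_A(x) = (x + 4)^4

Step 2 — compute geometric multiplicities via the rank-nullity identity g(λ) = n − rank(A − λI):
  rank(A − (-4)·I) = 2, so dim ker(A − (-4)·I) = n − 2 = 2

Summary:
  λ = -4: algebraic multiplicity = 4, geometric multiplicity = 2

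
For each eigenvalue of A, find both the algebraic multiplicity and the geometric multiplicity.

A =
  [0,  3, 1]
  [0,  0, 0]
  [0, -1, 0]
λ = 0: alg = 3, geom = 1

Step 1 — factor the characteristic polynomial to read off the algebraic multiplicities:
  χ_A(x) = x^3

Step 2 — compute geometric multiplicities via the rank-nullity identity g(λ) = n − rank(A − λI):
  rank(A − (0)·I) = 2, so dim ker(A − (0)·I) = n − 2 = 1

Summary:
  λ = 0: algebraic multiplicity = 3, geometric multiplicity = 1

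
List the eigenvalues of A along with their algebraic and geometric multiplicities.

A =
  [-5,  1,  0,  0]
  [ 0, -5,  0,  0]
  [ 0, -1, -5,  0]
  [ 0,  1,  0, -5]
λ = -5: alg = 4, geom = 3

Step 1 — factor the characteristic polynomial to read off the algebraic multiplicities:
  χ_A(x) = (x + 5)^4

Step 2 — compute geometric multiplicities via the rank-nullity identity g(λ) = n − rank(A − λI):
  rank(A − (-5)·I) = 1, so dim ker(A − (-5)·I) = n − 1 = 3

Summary:
  λ = -5: algebraic multiplicity = 4, geometric multiplicity = 3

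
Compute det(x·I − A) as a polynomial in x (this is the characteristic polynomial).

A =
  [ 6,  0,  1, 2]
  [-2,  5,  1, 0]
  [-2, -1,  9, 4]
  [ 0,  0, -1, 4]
x^4 - 24*x^3 + 216*x^2 - 864*x + 1296

Expanding det(x·I − A) (e.g. by cofactor expansion or by noting that A is similar to its Jordan form J, which has the same characteristic polynomial as A) gives
  χ_A(x) = x^4 - 24*x^3 + 216*x^2 - 864*x + 1296
which factors as (x - 6)^4. The eigenvalues (with algebraic multiplicities) are λ = 6 with multiplicity 4.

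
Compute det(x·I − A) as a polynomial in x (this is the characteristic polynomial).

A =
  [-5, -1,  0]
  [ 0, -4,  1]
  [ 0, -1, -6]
x^3 + 15*x^2 + 75*x + 125

Expanding det(x·I − A) (e.g. by cofactor expansion or by noting that A is similar to its Jordan form J, which has the same characteristic polynomial as A) gives
  χ_A(x) = x^3 + 15*x^2 + 75*x + 125
which factors as (x + 5)^3. The eigenvalues (with algebraic multiplicities) are λ = -5 with multiplicity 3.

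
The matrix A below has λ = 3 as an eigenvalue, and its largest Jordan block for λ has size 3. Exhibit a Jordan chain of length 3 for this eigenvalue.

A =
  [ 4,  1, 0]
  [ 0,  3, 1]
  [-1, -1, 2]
A Jordan chain for λ = 3 of length 3:
v_1 = (1, -1, 0)ᵀ
v_2 = (1, 0, -1)ᵀ
v_3 = (1, 0, 0)ᵀ

Let N = A − (3)·I. We want v_3 with N^3 v_3 = 0 but N^2 v_3 ≠ 0; then v_{j-1} := N · v_j for j = 3, …, 2.

Pick v_3 = (1, 0, 0)ᵀ.
Then v_2 = N · v_3 = (1, 0, -1)ᵀ.
Then v_1 = N · v_2 = (1, -1, 0)ᵀ.

Sanity check: (A − (3)·I) v_1 = (0, 0, 0)ᵀ = 0. ✓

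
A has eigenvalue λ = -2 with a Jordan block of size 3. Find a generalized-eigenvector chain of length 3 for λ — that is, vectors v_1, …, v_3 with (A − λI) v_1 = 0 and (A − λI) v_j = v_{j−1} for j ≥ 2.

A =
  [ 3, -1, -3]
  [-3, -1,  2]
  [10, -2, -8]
A Jordan chain for λ = -2 of length 3:
v_1 = (-2, 2, -4)ᵀ
v_2 = (5, -3, 10)ᵀ
v_3 = (1, 0, 0)ᵀ

Let N = A − (-2)·I. We want v_3 with N^3 v_3 = 0 but N^2 v_3 ≠ 0; then v_{j-1} := N · v_j for j = 3, …, 2.

Pick v_3 = (1, 0, 0)ᵀ.
Then v_2 = N · v_3 = (5, -3, 10)ᵀ.
Then v_1 = N · v_2 = (-2, 2, -4)ᵀ.

Sanity check: (A − (-2)·I) v_1 = (0, 0, 0)ᵀ = 0. ✓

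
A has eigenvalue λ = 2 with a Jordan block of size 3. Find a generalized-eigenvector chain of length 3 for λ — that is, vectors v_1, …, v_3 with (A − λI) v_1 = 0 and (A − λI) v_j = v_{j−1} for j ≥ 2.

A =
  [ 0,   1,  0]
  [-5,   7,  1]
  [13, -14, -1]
A Jordan chain for λ = 2 of length 3:
v_1 = (-1, -2, 5)ᵀ
v_2 = (-2, -5, 13)ᵀ
v_3 = (1, 0, 0)ᵀ

Let N = A − (2)·I. We want v_3 with N^3 v_3 = 0 but N^2 v_3 ≠ 0; then v_{j-1} := N · v_j for j = 3, …, 2.

Pick v_3 = (1, 0, 0)ᵀ.
Then v_2 = N · v_3 = (-2, -5, 13)ᵀ.
Then v_1 = N · v_2 = (-1, -2, 5)ᵀ.

Sanity check: (A − (2)·I) v_1 = (0, 0, 0)ᵀ = 0. ✓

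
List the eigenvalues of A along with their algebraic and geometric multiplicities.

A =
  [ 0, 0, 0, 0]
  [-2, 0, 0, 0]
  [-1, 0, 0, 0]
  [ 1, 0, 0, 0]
λ = 0: alg = 4, geom = 3

Step 1 — factor the characteristic polynomial to read off the algebraic multiplicities:
  χ_A(x) = x^4

Step 2 — compute geometric multiplicities via the rank-nullity identity g(λ) = n − rank(A − λI):
  rank(A − (0)·I) = 1, so dim ker(A − (0)·I) = n − 1 = 3

Summary:
  λ = 0: algebraic multiplicity = 4, geometric multiplicity = 3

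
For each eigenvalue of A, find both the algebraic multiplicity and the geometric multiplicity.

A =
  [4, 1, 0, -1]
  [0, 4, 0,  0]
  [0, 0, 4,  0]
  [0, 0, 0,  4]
λ = 4: alg = 4, geom = 3

Step 1 — factor the characteristic polynomial to read off the algebraic multiplicities:
  χ_A(x) = (x - 4)^4

Step 2 — compute geometric multiplicities via the rank-nullity identity g(λ) = n − rank(A − λI):
  rank(A − (4)·I) = 1, so dim ker(A − (4)·I) = n − 1 = 3

Summary:
  λ = 4: algebraic multiplicity = 4, geometric multiplicity = 3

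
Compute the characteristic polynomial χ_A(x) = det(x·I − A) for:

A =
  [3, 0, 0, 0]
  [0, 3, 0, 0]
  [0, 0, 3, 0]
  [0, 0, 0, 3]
x^4 - 12*x^3 + 54*x^2 - 108*x + 81

Expanding det(x·I − A) (e.g. by cofactor expansion or by noting that A is similar to its Jordan form J, which has the same characteristic polynomial as A) gives
  χ_A(x) = x^4 - 12*x^3 + 54*x^2 - 108*x + 81
which factors as (x - 3)^4. The eigenvalues (with algebraic multiplicities) are λ = 3 with multiplicity 4.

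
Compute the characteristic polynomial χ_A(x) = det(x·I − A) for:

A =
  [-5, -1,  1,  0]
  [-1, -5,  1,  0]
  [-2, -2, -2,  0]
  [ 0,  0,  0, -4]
x^4 + 16*x^3 + 96*x^2 + 256*x + 256

Expanding det(x·I − A) (e.g. by cofactor expansion or by noting that A is similar to its Jordan form J, which has the same characteristic polynomial as A) gives
  χ_A(x) = x^4 + 16*x^3 + 96*x^2 + 256*x + 256
which factors as (x + 4)^4. The eigenvalues (with algebraic multiplicities) are λ = -4 with multiplicity 4.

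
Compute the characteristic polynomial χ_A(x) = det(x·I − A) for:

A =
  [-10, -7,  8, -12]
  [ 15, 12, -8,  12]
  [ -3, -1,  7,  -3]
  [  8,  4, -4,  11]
x^4 - 20*x^3 + 150*x^2 - 500*x + 625

Expanding det(x·I − A) (e.g. by cofactor expansion or by noting that A is similar to its Jordan form J, which has the same characteristic polynomial as A) gives
  χ_A(x) = x^4 - 20*x^3 + 150*x^2 - 500*x + 625
which factors as (x - 5)^4. The eigenvalues (with algebraic multiplicities) are λ = 5 with multiplicity 4.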